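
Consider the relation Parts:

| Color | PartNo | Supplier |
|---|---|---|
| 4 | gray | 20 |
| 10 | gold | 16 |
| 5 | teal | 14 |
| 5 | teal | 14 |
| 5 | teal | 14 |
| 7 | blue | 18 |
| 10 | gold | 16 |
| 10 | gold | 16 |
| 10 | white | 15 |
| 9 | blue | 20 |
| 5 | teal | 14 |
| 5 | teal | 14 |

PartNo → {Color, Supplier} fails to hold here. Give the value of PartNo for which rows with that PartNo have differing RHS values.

blue

PartNo=gray: 1 row → {Color,Supplier} = (4, 20) ✓
PartNo=gold: 3 rows → {Color,Supplier} = (10, 16), (10, 16), (10, 16) ✓
PartNo=teal: 5 rows → {Color,Supplier} = (5, 14), (5, 14), (5, 14), (5, 14), (5, 14) ✓
PartNo=blue: 2 rows → {Color,Supplier} takes values {(7, 18), (9, 20)} — violation
PartNo=white: 1 row → {Color,Supplier} = (10, 15) ✓
The only PartNo value with inconsistent RHS is PartNo=blue.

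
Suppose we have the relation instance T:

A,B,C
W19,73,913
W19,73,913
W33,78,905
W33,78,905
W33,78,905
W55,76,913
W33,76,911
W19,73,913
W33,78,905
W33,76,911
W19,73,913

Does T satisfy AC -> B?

(A=W19, C=913): 4 rows → B = 73, 73, 73, 73 ✓
(A=W33, C=905): 4 rows → B = 78, 78, 78, 78 ✓
(A=W55, C=913): 1 row → B = 76 ✓
(A=W33, C=911): 2 rows → B = 76, 76 ✓
Every AC value is associated with a single B value, so AC -> B holds.

Yes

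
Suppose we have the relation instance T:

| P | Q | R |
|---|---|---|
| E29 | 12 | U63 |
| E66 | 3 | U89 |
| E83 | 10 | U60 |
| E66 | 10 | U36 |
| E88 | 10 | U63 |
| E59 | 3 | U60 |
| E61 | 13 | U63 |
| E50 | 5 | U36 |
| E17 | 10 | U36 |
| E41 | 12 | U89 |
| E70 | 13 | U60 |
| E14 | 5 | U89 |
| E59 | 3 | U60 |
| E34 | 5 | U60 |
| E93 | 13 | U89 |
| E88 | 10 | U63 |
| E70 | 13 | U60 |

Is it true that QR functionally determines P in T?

(Q=12, R=U63): 1 row → P = E29 ✓
(Q=3, R=U89): 1 row → P = E66 ✓
(Q=10, R=U60): 1 row → P = E83 ✓
(Q=10, R=U36): 2 rows → P takes values {E66, E17} — violation
(Q=10, R=U63): 2 rows → P = E88, E88 ✓
(Q=3, R=U60): 2 rows → P = E59, E59 ✓
(Q=13, R=U63): 1 row → P = E61 ✓
(Q=5, R=U36): 1 row → P = E50 ✓
(Q=12, R=U89): 1 row → P = E41 ✓
(Q=13, R=U60): 2 rows → P = E70, E70 ✓
(Q=5, R=U89): 1 row → P = E14 ✓
(Q=5, R=U60): 1 row → P = E34 ✓
(Q=13, R=U89): 1 row → P = E93 ✓
Two rows agree on QR but differ on P, so QR → P does not hold.

No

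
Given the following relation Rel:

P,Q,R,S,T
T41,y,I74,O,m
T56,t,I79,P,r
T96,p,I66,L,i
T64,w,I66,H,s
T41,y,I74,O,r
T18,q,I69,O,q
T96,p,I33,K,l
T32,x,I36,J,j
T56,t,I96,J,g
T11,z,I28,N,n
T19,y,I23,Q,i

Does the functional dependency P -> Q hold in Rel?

Yes

P=T41: 2 rows → Q = y, y ✓
P=T56: 2 rows → Q = t, t ✓
P=T96: 2 rows → Q = p, p ✓
P=T64: 1 row → Q = w ✓
P=T18: 1 row → Q = q ✓
P=T32: 1 row → Q = x ✓
P=T11: 1 row → Q = z ✓
P=T19: 1 row → Q = y ✓
Every P value is associated with a single Q value, so P -> Q holds.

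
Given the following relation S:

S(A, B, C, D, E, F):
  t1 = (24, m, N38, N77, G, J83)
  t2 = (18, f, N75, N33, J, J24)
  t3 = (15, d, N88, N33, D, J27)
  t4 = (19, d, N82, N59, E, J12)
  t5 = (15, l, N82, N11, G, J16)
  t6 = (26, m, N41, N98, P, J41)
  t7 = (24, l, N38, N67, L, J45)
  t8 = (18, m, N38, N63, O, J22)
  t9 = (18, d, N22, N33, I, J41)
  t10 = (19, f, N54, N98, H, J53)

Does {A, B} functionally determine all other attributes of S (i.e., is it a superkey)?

All 10 rows have distinct {A, B} values, so {A, B} → (all attributes) holds and {A, B} is a superkey.

Yes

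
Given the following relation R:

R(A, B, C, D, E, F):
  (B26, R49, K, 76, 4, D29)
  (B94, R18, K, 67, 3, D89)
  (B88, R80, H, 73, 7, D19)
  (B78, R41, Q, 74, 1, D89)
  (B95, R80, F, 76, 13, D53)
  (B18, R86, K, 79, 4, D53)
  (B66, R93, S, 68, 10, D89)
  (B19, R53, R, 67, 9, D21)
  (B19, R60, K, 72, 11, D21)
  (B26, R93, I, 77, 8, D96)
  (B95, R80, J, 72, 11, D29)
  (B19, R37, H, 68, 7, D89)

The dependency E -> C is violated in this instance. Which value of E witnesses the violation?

E=4: 2 rows → C = K, K ✓
E=3: 1 row → C = K ✓
E=7: 2 rows → C = H, H ✓
E=1: 1 row → C = Q ✓
E=13: 1 row → C = F ✓
E=10: 1 row → C = S ✓
E=9: 1 row → C = R ✓
E=11: 2 rows → C takes values {K, J} — violation
E=8: 1 row → C = I ✓
The only E value with inconsistent C is E=11.

11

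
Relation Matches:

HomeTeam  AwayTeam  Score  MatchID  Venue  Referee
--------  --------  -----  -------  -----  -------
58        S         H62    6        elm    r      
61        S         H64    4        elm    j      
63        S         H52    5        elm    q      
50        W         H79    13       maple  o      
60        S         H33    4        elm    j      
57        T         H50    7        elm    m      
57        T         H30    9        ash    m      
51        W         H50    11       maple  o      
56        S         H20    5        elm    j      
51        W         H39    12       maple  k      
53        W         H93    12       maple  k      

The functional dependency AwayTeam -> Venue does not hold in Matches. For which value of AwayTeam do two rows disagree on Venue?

T

AwayTeam=S: 5 rows → Venue = elm, elm, elm, elm, elm ✓
AwayTeam=W: 4 rows → Venue = maple, maple, maple, maple ✓
AwayTeam=T: 2 rows → Venue takes values {elm, ash} — violation
The only AwayTeam value with inconsistent Venue is AwayTeam=T.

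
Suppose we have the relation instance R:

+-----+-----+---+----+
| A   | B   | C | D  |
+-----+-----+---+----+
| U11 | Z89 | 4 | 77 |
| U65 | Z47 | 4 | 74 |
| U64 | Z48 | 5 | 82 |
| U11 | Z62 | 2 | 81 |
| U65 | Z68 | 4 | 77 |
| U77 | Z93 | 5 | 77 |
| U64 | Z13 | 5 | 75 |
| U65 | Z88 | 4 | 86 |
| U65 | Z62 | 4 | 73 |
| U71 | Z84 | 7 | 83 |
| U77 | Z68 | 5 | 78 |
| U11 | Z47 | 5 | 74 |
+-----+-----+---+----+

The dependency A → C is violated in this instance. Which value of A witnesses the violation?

U11

A=U11: 3 rows → C takes values {4, 2, 5} — violation
A=U65: 4 rows → C = 4, 4, 4, 4 ✓
A=U64: 2 rows → C = 5, 5 ✓
A=U77: 2 rows → C = 5, 5 ✓
A=U71: 1 row → C = 7 ✓
The only A value with inconsistent C is A=U11.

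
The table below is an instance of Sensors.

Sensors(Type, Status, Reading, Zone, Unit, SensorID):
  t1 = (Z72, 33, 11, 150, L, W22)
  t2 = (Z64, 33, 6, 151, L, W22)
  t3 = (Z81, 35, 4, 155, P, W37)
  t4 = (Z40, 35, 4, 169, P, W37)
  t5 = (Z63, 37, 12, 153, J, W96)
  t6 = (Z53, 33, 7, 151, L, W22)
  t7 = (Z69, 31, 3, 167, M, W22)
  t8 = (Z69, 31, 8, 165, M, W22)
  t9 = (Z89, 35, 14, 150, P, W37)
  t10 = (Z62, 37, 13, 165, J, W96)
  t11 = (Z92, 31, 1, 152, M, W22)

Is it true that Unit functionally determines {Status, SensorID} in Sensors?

Unit=L: rows 1, 2, 6 → {Status,SensorID} = (33, W22), (33, W22), (33, W22) ✓
Unit=P: rows 3, 4, 9 → {Status,SensorID} = (35, W37), (35, W37), (35, W37) ✓
Unit=J: rows 5, 10 → {Status,SensorID} = (37, W96), (37, W96) ✓
Unit=M: rows 7, 8, 11 → {Status,SensorID} = (31, W22), (31, W22), (31, W22) ✓
Every Unit value is associated with a single {Status, SensorID} value, so Unit -> {Status, SensorID} holds.

Yes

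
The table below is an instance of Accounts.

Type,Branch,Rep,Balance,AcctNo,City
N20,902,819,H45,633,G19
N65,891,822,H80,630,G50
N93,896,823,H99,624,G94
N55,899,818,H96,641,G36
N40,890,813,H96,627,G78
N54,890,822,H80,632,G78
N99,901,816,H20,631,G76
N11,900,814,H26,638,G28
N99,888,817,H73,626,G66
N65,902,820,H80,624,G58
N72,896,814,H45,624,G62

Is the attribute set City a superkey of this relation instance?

Two distinct rows share City=G78, so City does not determine every attribute — not a superkey.

No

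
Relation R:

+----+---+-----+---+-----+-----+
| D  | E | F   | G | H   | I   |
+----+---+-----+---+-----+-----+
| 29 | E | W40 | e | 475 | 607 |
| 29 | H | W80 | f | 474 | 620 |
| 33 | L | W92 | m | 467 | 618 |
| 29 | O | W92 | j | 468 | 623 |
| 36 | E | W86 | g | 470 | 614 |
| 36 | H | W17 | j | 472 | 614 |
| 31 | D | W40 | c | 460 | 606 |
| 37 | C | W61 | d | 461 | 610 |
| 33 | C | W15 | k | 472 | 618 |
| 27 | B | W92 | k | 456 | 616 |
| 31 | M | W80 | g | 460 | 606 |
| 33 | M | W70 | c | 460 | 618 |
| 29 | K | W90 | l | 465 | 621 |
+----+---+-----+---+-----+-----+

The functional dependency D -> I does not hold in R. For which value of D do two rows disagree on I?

D=29: 4 rows → I takes values {607, 620, 623, 621} — violation
D=33: 3 rows → I = 618, 618, 618 ✓
D=36: 2 rows → I = 614, 614 ✓
D=31: 2 rows → I = 606, 606 ✓
D=37: 1 row → I = 610 ✓
D=27: 1 row → I = 616 ✓
The only D value with inconsistent I is D=29.

29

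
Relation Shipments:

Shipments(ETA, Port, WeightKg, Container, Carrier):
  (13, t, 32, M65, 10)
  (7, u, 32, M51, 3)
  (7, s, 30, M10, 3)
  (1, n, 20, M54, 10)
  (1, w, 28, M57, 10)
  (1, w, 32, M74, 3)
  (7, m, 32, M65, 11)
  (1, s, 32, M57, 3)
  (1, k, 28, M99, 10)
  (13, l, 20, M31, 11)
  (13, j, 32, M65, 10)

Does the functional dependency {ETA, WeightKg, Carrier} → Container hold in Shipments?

No

(ETA=13, WeightKg=32, Carrier=10): 2 rows → Container = M65, M65 ✓
(ETA=7, WeightKg=32, Carrier=3): 1 row → Container = M51 ✓
(ETA=7, WeightKg=30, Carrier=3): 1 row → Container = M10 ✓
(ETA=1, WeightKg=20, Carrier=10): 1 row → Container = M54 ✓
(ETA=1, WeightKg=28, Carrier=10): 2 rows → Container takes values {M57, M99} — violation
(ETA=1, WeightKg=32, Carrier=3): 2 rows → Container takes values {M74, M57} — violation
(ETA=7, WeightKg=32, Carrier=11): 1 row → Container = M65 ✓
(ETA=13, WeightKg=20, Carrier=11): 1 row → Container = M31 ✓
Two rows agree on {ETA, WeightKg, Carrier} but differ on Container, so {ETA, WeightKg, Carrier} → Container does not hold.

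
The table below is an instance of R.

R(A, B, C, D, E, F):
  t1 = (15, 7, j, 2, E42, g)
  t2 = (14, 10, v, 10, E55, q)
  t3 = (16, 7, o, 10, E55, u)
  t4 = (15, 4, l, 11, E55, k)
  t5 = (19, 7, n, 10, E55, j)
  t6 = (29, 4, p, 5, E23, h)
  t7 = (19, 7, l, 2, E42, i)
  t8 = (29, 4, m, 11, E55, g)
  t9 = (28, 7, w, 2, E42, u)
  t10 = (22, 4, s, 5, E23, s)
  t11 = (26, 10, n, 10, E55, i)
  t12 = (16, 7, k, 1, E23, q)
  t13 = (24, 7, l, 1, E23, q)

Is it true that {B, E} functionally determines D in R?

(B=7, E=E42): rows 1, 7, 9 → D = 2, 2, 2 ✓
(B=10, E=E55): rows 2, 11 → D = 10, 10 ✓
(B=7, E=E55): rows 3, 5 → D = 10, 10 ✓
(B=4, E=E55): rows 4, 8 → D = 11, 11 ✓
(B=4, E=E23): rows 6, 10 → D = 5, 5 ✓
(B=7, E=E23): rows 12, 13 → D = 1, 1 ✓
Every {B, E} value is associated with a single D value, so {B, E} → D holds.

Yes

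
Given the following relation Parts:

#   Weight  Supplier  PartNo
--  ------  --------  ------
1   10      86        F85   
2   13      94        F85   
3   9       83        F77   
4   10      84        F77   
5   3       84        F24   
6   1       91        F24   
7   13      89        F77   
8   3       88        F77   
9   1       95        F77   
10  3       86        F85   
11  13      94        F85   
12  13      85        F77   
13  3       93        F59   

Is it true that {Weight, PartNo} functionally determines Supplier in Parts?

(Weight=10, PartNo=F85): row 1 → Supplier = 86 ✓
(Weight=13, PartNo=F85): rows 2, 11 → Supplier = 94, 94 ✓
(Weight=9, PartNo=F77): row 3 → Supplier = 83 ✓
(Weight=10, PartNo=F77): row 4 → Supplier = 84 ✓
(Weight=3, PartNo=F24): row 5 → Supplier = 84 ✓
(Weight=1, PartNo=F24): row 6 → Supplier = 91 ✓
(Weight=13, PartNo=F77): rows 7, 12 → Supplier takes values {89, 85} — violation
(Weight=3, PartNo=F77): row 8 → Supplier = 88 ✓
(Weight=1, PartNo=F77): row 9 → Supplier = 95 ✓
(Weight=3, PartNo=F85): row 10 → Supplier = 86 ✓
(Weight=3, PartNo=F59): row 13 → Supplier = 93 ✓
Two rows agree on {Weight, PartNo} but differ on Supplier, so {Weight, PartNo} → Supplier does not hold.

No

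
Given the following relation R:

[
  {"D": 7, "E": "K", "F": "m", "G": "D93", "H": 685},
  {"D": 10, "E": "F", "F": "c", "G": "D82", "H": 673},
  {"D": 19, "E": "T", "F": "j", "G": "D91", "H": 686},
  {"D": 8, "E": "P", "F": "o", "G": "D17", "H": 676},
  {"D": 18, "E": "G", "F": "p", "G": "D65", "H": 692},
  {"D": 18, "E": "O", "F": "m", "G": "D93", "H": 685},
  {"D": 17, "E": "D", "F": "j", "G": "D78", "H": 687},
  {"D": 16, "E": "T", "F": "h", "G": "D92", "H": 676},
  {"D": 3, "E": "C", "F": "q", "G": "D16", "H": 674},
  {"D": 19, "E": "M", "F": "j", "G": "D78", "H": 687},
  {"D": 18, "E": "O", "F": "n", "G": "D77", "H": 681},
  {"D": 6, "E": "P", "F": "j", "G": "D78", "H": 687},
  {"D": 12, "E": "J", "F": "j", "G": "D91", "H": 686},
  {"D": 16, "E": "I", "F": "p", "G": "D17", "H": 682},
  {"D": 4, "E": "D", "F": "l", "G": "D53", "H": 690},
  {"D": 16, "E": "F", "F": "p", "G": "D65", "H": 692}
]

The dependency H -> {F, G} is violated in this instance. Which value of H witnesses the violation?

H=685: 2 rows → {F,G} = (m, D93), (m, D93) ✓
H=673: 1 row → {F,G} = (c, D82) ✓
H=686: 2 rows → {F,G} = (j, D91), (j, D91) ✓
H=676: 2 rows → {F,G} takes values {(o, D17), (h, D92)} — violation
H=692: 2 rows → {F,G} = (p, D65), (p, D65) ✓
H=687: 3 rows → {F,G} = (j, D78), (j, D78), (j, D78) ✓
H=674: 1 row → {F,G} = (q, D16) ✓
H=681: 1 row → {F,G} = (n, D77) ✓
H=682: 1 row → {F,G} = (p, D17) ✓
H=690: 1 row → {F,G} = (l, D53) ✓
The only H value with inconsistent RHS is H=676.

676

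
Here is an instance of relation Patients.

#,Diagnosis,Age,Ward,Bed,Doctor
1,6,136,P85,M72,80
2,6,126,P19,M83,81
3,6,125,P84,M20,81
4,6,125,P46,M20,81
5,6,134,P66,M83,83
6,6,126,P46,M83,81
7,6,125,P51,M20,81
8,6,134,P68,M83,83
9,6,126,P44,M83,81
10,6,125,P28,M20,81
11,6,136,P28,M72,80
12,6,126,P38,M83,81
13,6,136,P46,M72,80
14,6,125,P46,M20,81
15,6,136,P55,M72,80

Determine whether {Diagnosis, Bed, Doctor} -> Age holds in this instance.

(Diagnosis=6, Bed=M72, Doctor=80): rows 1, 11, 13, 15 → Age = 136, 136, 136, 136 ✓
(Diagnosis=6, Bed=M83, Doctor=81): rows 2, 6, 9, 12 → Age = 126, 126, 126, 126 ✓
(Diagnosis=6, Bed=M20, Doctor=81): rows 3, 4, 7, 10, 14 → Age = 125, 125, 125, 125, 125 ✓
(Diagnosis=6, Bed=M83, Doctor=83): rows 5, 8 → Age = 134, 134 ✓
Every {Diagnosis, Bed, Doctor} value is associated with a single Age value, so {Diagnosis, Bed, Doctor} -> Age holds.

Yes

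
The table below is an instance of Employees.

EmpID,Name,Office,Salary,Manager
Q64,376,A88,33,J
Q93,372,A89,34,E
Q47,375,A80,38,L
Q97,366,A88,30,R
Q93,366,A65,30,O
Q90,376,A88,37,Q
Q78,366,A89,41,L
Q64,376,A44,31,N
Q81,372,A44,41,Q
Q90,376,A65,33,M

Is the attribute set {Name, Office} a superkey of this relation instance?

Two distinct rows share (Name=376, Office=A88), so {Name, Office} does not determine every attribute — not a superkey.

No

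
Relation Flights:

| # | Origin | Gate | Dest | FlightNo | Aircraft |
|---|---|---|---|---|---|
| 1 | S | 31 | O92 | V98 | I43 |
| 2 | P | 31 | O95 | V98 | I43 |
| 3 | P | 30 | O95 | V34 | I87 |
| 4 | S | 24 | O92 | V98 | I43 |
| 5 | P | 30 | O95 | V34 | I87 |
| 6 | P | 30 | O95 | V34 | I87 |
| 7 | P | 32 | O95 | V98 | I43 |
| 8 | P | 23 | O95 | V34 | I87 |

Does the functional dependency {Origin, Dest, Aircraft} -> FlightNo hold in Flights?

Yes

(Origin=S, Dest=O92, Aircraft=I43): rows 1, 4 → FlightNo = V98, V98 ✓
(Origin=P, Dest=O95, Aircraft=I43): rows 2, 7 → FlightNo = V98, V98 ✓
(Origin=P, Dest=O95, Aircraft=I87): rows 3, 5, 6, 8 → FlightNo = V34, V34, V34, V34 ✓
Every {Origin, Dest, Aircraft} value is associated with a single FlightNo value, so {Origin, Dest, Aircraft} -> FlightNo holds.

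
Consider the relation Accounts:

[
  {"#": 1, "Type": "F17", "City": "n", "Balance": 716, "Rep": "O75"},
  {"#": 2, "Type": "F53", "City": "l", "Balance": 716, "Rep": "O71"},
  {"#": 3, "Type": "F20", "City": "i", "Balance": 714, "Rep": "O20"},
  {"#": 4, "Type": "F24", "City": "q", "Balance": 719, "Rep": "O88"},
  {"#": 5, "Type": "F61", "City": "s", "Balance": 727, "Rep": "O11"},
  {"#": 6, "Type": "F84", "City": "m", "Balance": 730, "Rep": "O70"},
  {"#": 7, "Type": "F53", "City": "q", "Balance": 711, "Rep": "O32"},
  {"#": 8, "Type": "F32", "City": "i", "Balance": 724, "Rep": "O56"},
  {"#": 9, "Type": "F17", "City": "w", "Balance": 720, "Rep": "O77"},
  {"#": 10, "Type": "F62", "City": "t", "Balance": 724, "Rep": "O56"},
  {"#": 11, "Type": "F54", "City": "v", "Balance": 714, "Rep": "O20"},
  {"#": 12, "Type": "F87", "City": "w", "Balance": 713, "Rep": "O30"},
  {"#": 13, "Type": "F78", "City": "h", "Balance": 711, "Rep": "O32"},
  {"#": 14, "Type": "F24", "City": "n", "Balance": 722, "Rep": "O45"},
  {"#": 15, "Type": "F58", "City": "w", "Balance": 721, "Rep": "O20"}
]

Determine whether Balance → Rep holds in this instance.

Balance=716: rows 1, 2 → Rep takes values {O75, O71} — violation
Balance=714: rows 3, 11 → Rep = O20, O20 ✓
Balance=719: row 4 → Rep = O88 ✓
Balance=727: row 5 → Rep = O11 ✓
Balance=730: row 6 → Rep = O70 ✓
Balance=711: rows 7, 13 → Rep = O32, O32 ✓
Balance=724: rows 8, 10 → Rep = O56, O56 ✓
Balance=720: row 9 → Rep = O77 ✓
Balance=713: row 12 → Rep = O30 ✓
Balance=722: row 14 → Rep = O45 ✓
Balance=721: row 15 → Rep = O20 ✓
Two rows agree on Balance but differ on Rep, so Balance → Rep does not hold.

No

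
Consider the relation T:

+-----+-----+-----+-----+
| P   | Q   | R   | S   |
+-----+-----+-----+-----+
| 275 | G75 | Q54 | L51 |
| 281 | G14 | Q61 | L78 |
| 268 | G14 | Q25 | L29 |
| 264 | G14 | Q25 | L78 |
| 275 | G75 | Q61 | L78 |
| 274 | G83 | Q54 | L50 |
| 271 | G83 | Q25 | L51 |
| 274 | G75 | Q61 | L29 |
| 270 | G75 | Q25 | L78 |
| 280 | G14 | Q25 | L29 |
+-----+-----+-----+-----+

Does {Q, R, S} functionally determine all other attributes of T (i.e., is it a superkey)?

Two distinct rows share (Q=G14, R=Q25, S=L29), so {Q, R, S} does not determine every attribute — not a superkey.

No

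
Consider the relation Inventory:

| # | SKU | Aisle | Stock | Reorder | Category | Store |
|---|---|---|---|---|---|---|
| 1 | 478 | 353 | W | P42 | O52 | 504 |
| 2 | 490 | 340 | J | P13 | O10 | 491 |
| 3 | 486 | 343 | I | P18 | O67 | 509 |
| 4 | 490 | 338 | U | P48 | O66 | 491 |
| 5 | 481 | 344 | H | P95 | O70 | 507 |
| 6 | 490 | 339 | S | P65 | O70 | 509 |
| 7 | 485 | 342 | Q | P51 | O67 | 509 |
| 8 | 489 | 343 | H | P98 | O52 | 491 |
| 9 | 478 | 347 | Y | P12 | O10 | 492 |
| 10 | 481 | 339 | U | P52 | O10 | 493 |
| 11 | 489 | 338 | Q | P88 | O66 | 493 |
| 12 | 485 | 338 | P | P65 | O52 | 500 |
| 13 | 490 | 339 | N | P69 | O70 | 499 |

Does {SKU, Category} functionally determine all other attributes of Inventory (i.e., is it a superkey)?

No

Rows 6 and 13 have the same {SKU, Category} value (SKU=490, Category=O70) but are distinct tuples, so {SKU, Category} does not determine every attribute — not a superkey.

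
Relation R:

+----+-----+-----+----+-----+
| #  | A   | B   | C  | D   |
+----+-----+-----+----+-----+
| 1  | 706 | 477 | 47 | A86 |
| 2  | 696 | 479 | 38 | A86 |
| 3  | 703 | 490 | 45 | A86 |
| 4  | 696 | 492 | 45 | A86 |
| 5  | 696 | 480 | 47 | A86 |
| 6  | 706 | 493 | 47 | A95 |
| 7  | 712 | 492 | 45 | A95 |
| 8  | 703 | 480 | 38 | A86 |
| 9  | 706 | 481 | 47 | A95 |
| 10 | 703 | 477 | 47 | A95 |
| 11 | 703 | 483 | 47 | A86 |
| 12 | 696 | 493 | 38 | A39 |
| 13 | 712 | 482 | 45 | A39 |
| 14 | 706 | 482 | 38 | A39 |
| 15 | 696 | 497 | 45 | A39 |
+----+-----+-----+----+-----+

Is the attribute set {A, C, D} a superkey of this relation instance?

Rows 6 and 9 have the same {A, C, D} value (A=706, C=47, D=A95) but are distinct tuples, so {A, C, D} does not determine every attribute — not a superkey.

No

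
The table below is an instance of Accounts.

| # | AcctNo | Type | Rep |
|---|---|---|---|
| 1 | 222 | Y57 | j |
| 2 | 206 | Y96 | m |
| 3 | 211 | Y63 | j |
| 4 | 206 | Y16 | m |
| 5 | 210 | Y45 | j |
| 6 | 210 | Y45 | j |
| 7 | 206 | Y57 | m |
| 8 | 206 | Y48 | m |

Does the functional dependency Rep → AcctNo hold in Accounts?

Rep=j: rows 1, 3, 5, 6 → AcctNo takes values {222, 211, 210} — violation
Rep=m: rows 2, 4, 7, 8 → AcctNo = 206, 206, 206, 206 ✓
Two rows agree on Rep but differ on AcctNo, so Rep → AcctNo does not hold.

No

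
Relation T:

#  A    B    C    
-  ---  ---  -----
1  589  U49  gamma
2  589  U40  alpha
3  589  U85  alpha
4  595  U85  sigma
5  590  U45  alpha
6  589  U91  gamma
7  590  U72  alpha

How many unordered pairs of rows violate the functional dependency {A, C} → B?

3

(A=589, C=gamma): violating pairs (1,6) — 1 pair.
(A=589, C=alpha): violating pairs (2,3) — 1 pair.
(A=590, C=alpha): violating pairs (5,7) — 1 pair.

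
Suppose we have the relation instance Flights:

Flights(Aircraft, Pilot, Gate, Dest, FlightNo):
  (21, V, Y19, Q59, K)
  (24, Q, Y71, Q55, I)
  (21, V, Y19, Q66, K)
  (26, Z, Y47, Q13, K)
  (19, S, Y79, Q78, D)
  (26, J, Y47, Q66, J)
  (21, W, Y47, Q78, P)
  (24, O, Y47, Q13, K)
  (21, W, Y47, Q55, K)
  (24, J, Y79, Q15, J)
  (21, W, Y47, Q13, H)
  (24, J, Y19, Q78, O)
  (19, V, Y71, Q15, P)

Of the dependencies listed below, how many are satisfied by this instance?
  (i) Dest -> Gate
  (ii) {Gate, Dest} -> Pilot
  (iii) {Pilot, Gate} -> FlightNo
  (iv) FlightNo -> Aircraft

0

(i) Dest -> Gate: Dest=Q55: 2 rows → Gate takes values {Y71, Y47} — violation; Dest=Q66: 2 rows → Gate takes values {Y19, Y47} — violation; Dest=Q78: 3 rows → Gate takes values {Y79, Y47, Y19} — violation; Dest=Q15: 2 rows → Gate takes values {Y79, Y71} — violation — fails.
(ii) {Gate, Dest} -> Pilot: (Gate=Y47, Dest=Q13): 3 rows → Pilot takes values {Z, O, W} — violation — fails.
(iii) {Pilot, Gate} -> FlightNo: (Pilot=W, Gate=Y47): 3 rows → FlightNo takes values {P, K, H} — violation — fails.
(iv) FlightNo -> Aircraft: FlightNo=K: 5 rows → Aircraft takes values {21, 26, 24} — violation; FlightNo=J: 2 rows → Aircraft takes values {26, 24} — violation; FlightNo=P: 2 rows → Aircraft takes values {21, 19} — violation — fails.
None of the 4 dependencies hold.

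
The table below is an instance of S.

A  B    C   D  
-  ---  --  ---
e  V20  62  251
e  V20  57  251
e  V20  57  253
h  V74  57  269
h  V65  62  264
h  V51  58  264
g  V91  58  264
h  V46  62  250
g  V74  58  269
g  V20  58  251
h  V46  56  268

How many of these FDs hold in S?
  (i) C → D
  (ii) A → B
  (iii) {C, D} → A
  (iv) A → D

0

(i) C → D: C=62: 3 rows → D takes values {251, 264, 250} — violation; C=57: 3 rows → D takes values {251, 253, 269} — violation; C=58: 4 rows → D takes values {264, 269, 251} — violation — fails.
(ii) A → B: A=h: 5 rows → B takes values {V74, V65, V51, V46} — violation; A=g: 3 rows → B takes values {V91, V74, V20} — violation — fails.
(iii) {C, D} → A: (C=58, D=264): 2 rows → A takes values {h, g} — violation — fails.
(iv) A → D: A=e: 3 rows → D takes values {251, 253} — violation; A=h: 5 rows → D takes values {269, 264, 250, 268} — violation; A=g: 3 rows → D takes values {264, 269, 251} — violation — fails.
None of the 4 dependencies hold.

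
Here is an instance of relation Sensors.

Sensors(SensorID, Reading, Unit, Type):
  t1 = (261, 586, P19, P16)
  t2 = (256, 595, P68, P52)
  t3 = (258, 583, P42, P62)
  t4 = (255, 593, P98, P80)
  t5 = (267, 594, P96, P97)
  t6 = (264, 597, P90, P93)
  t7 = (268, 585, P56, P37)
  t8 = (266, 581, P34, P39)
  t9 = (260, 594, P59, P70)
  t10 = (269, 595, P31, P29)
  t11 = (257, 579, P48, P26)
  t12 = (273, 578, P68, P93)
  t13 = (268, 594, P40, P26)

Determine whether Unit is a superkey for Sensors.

Rows 2 and 12 have the same Unit value Unit=P68 but are distinct tuples, so Unit does not determine every attribute — not a superkey.

No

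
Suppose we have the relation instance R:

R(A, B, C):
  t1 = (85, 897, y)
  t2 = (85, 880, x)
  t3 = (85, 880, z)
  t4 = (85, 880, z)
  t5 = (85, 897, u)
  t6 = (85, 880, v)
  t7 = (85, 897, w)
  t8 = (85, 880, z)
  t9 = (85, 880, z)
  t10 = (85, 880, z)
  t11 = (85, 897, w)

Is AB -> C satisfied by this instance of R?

(A=85, B=897): rows 1, 5, 7, 11 → C takes values {y, u, w} — violation
(A=85, B=880): rows 2, 3, 4, 6, 8, 9, 10 → C takes values {x, z, v} — violation
Two rows agree on AB but differ on C, so AB -> C does not hold.

No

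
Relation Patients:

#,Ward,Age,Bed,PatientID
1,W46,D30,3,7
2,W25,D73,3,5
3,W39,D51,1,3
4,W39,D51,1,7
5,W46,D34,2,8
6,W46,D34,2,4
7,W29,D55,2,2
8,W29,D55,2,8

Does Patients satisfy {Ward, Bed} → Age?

Yes

(Ward=W46, Bed=3): row 1 → Age = D30 ✓
(Ward=W25, Bed=3): row 2 → Age = D73 ✓
(Ward=W39, Bed=1): rows 3, 4 → Age = D51, D51 ✓
(Ward=W46, Bed=2): rows 5, 6 → Age = D34, D34 ✓
(Ward=W29, Bed=2): rows 7, 8 → Age = D55, D55 ✓
Every {Ward, Bed} value is associated with a single Age value, so {Ward, Bed} → Age holds.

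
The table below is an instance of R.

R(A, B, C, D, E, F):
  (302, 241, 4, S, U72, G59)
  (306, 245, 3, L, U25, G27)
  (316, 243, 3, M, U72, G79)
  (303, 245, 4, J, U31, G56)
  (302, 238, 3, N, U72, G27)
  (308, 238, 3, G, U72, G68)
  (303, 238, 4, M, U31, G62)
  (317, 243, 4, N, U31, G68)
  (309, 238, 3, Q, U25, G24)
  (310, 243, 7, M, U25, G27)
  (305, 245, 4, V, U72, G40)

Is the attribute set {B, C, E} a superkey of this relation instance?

No

Two distinct rows share (B=238, C=3, E=U72), so {B, C, E} does not determine every attribute — not a superkey.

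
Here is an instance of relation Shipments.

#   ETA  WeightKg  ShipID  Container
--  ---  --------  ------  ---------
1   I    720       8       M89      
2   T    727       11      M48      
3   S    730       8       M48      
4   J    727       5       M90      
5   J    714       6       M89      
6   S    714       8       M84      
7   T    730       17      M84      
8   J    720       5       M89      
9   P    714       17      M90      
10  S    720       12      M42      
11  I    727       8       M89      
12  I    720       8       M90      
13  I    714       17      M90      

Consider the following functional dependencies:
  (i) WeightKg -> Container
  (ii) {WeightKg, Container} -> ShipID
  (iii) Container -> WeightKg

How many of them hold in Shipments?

0

(i) WeightKg -> Container: WeightKg=720: rows 1, 8, 10, 12 → Container takes values {M89, M42, M90} — violation; WeightKg=727: rows 2, 4, 11 → Container takes values {M48, M90, M89} — violation; WeightKg=730: rows 3, 7 → Container takes values {M48, M84} — violation; WeightKg=714: rows 5, 6, 9, 13 → Container takes values {M89, M84, M90} — violation — fails.
(ii) {WeightKg, Container} -> ShipID: (WeightKg=720, Container=M89): rows 1, 8 → ShipID takes values {8, 5} — violation — fails.
(iii) Container -> WeightKg: Container=M89: rows 1, 5, 8, 11 → WeightKg takes values {720, 714, 727} — violation; Container=M48: rows 2, 3 → WeightKg takes values {727, 730} — violation; Container=M90: rows 4, 9, 12, 13 → WeightKg takes values {727, 714, 720} — violation; Container=M84: rows 6, 7 → WeightKg takes values {714, 730} — violation — fails.
None of the 3 dependencies hold.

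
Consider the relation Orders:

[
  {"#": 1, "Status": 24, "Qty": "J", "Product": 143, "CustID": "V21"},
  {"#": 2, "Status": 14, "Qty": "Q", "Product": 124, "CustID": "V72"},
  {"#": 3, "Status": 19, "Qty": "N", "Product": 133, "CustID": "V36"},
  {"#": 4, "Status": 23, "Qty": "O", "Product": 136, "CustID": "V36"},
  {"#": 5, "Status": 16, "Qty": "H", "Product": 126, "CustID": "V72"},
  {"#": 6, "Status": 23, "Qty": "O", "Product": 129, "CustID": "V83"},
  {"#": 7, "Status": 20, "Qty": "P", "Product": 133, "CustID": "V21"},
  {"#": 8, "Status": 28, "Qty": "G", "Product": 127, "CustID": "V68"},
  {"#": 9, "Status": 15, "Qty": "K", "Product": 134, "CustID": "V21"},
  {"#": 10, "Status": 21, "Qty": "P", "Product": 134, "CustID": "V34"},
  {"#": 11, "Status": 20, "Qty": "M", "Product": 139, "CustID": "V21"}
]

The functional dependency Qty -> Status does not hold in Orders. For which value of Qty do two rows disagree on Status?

Qty=J: row 1 → Status = 24 ✓
Qty=Q: row 2 → Status = 14 ✓
Qty=N: row 3 → Status = 19 ✓
Qty=O: rows 4, 6 → Status = 23, 23 ✓
Qty=H: row 5 → Status = 16 ✓
Qty=P: rows 7, 10 → Status takes values {20, 21} — violation
Qty=G: row 8 → Status = 28 ✓
Qty=K: row 9 → Status = 15 ✓
Qty=M: row 11 → Status = 20 ✓
The only Qty value with inconsistent Status is Qty=P.

P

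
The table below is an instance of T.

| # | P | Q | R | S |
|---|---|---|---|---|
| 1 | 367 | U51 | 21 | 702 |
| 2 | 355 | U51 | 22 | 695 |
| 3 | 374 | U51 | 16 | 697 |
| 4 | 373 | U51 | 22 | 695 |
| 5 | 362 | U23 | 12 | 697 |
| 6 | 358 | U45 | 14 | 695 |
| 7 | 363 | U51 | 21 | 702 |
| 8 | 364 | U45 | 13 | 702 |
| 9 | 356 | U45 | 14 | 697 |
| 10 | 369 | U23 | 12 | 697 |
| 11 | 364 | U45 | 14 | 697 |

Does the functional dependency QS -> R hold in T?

Yes

(Q=U51, S=702): rows 1, 7 → R = 21, 21 ✓
(Q=U51, S=695): rows 2, 4 → R = 22, 22 ✓
(Q=U51, S=697): row 3 → R = 16 ✓
(Q=U23, S=697): rows 5, 10 → R = 12, 12 ✓
(Q=U45, S=695): row 6 → R = 14 ✓
(Q=U45, S=702): row 8 → R = 13 ✓
(Q=U45, S=697): rows 9, 11 → R = 14, 14 ✓
Every QS value is associated with a single R value, so QS -> R holds.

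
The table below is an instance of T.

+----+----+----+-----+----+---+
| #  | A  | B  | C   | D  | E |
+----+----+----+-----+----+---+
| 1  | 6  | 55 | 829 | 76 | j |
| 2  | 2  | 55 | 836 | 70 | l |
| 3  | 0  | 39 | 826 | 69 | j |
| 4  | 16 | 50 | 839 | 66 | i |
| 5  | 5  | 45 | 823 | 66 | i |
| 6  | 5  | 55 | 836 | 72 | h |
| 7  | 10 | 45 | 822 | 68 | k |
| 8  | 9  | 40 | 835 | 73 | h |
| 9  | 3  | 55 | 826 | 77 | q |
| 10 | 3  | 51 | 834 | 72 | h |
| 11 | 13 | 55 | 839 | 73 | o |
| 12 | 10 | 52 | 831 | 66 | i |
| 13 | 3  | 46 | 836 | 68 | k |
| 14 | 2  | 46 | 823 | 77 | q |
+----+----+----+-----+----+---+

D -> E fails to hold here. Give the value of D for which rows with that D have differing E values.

73

D=76: row 1 → E = j ✓
D=70: row 2 → E = l ✓
D=69: row 3 → E = j ✓
D=66: rows 4, 5, 12 → E = i, i, i ✓
D=72: rows 6, 10 → E = h, h ✓
D=68: rows 7, 13 → E = k, k ✓
D=73: rows 8, 11 → E takes values {h, o} — violation
D=77: rows 9, 14 → E = q, q ✓
The only D value with inconsistent E is D=73.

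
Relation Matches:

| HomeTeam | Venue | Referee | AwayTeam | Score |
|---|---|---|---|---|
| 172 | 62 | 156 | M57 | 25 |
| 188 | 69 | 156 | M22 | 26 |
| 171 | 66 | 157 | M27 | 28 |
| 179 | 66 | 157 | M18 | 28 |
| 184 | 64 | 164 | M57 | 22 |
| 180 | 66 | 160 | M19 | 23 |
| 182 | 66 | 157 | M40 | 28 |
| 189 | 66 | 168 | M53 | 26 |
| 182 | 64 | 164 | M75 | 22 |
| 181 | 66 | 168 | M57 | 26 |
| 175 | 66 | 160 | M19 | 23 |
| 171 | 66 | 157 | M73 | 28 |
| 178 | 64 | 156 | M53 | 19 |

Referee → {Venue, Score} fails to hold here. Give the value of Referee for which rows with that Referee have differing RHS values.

Referee=156: 3 rows → {Venue,Score} takes values {(62, 25), (69, 26), (64, 19)} — violation
Referee=157: 4 rows → {Venue,Score} = (66, 28), (66, 28), (66, 28), (66, 28) ✓
Referee=164: 2 rows → {Venue,Score} = (64, 22), (64, 22) ✓
Referee=160: 2 rows → {Venue,Score} = (66, 23), (66, 23) ✓
Referee=168: 2 rows → {Venue,Score} = (66, 26), (66, 26) ✓
The only Referee value with inconsistent RHS is Referee=156.

156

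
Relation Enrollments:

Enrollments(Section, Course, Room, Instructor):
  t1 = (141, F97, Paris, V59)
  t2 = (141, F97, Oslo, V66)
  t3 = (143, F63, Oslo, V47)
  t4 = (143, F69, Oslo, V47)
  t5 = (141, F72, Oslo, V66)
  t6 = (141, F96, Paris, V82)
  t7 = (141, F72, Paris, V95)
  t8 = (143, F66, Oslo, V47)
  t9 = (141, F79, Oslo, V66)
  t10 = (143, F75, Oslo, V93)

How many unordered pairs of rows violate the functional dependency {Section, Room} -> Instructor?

(Section=141, Room=Paris): violating pairs (1,6), (1,7), (6,7) — 3 pairs.
(Section=141, Room=Oslo): all 3 rows agree on Instructor — 0 pairs.
(Section=143, Room=Oslo): violating pairs (3,10), (4,10), (8,10) — 3 pairs.

6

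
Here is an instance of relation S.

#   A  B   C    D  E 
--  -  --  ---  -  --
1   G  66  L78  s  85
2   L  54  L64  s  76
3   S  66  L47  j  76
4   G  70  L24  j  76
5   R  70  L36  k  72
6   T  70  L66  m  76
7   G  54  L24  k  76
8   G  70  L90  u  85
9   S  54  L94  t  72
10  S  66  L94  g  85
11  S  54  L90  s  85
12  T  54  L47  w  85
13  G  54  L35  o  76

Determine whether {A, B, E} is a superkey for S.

No

Rows 7 and 13 have the same {A, B, E} value (A=G, B=54, E=76) but are distinct tuples, so {A, B, E} does not determine every attribute — not a superkey.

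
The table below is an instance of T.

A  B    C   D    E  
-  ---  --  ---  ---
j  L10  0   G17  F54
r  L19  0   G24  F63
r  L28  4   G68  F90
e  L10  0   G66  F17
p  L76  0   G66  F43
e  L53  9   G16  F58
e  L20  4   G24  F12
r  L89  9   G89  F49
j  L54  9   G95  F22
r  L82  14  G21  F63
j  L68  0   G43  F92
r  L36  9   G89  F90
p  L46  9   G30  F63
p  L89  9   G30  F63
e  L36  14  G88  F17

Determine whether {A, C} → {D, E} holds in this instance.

(A=j, C=0): 2 rows → {D,E} takes values {(G17, F54), (G43, F92)} — violation
(A=r, C=0): 1 row → {D,E} = (G24, F63) ✓
(A=r, C=4): 1 row → {D,E} = (G68, F90) ✓
(A=e, C=0): 1 row → {D,E} = (G66, F17) ✓
(A=p, C=0): 1 row → {D,E} = (G66, F43) ✓
(A=e, C=9): 1 row → {D,E} = (G16, F58) ✓
(A=e, C=4): 1 row → {D,E} = (G24, F12) ✓
(A=r, C=9): 2 rows → {D,E} takes values {(G89, F49), (G89, F90)} — violation
(A=j, C=9): 1 row → {D,E} = (G95, F22) ✓
(A=r, C=14): 1 row → {D,E} = (G21, F63) ✓
(A=p, C=9): 2 rows → {D,E} = (G30, F63), (G30, F63) ✓
(A=e, C=14): 1 row → {D,E} = (G88, F17) ✓
Two rows agree on {A, C} but differ on {D, E}, so {A, C} → {D, E} does not hold.

No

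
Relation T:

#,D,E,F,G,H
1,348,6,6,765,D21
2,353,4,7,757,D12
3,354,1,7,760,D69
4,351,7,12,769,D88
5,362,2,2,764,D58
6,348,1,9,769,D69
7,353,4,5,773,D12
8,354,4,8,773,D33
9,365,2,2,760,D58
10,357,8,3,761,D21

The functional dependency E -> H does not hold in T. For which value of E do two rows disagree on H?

E=6: row 1 → H = D21 ✓
E=4: rows 2, 7, 8 → H takes values {D12, D33} — violation
E=1: rows 3, 6 → H = D69, D69 ✓
E=7: row 4 → H = D88 ✓
E=2: rows 5, 9 → H = D58, D58 ✓
E=8: row 10 → H = D21 ✓
The only E value with inconsistent H is E=4.

4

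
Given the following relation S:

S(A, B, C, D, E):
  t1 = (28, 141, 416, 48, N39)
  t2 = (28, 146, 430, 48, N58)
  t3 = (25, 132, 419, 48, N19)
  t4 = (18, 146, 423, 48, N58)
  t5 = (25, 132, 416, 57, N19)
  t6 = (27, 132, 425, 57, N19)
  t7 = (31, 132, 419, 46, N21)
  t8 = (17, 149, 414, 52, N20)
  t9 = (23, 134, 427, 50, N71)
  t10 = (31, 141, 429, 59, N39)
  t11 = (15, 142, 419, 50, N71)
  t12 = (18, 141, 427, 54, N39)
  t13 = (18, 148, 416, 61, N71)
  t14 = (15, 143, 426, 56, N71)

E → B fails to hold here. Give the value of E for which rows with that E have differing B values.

N71

E=N39: rows 1, 10, 12 → B = 141, 141, 141 ✓
E=N58: rows 2, 4 → B = 146, 146 ✓
E=N19: rows 3, 5, 6 → B = 132, 132, 132 ✓
E=N21: row 7 → B = 132 ✓
E=N20: row 8 → B = 149 ✓
E=N71: rows 9, 11, 13, 14 → B takes values {134, 142, 148, 143} — violation
The only E value with inconsistent B is E=N71.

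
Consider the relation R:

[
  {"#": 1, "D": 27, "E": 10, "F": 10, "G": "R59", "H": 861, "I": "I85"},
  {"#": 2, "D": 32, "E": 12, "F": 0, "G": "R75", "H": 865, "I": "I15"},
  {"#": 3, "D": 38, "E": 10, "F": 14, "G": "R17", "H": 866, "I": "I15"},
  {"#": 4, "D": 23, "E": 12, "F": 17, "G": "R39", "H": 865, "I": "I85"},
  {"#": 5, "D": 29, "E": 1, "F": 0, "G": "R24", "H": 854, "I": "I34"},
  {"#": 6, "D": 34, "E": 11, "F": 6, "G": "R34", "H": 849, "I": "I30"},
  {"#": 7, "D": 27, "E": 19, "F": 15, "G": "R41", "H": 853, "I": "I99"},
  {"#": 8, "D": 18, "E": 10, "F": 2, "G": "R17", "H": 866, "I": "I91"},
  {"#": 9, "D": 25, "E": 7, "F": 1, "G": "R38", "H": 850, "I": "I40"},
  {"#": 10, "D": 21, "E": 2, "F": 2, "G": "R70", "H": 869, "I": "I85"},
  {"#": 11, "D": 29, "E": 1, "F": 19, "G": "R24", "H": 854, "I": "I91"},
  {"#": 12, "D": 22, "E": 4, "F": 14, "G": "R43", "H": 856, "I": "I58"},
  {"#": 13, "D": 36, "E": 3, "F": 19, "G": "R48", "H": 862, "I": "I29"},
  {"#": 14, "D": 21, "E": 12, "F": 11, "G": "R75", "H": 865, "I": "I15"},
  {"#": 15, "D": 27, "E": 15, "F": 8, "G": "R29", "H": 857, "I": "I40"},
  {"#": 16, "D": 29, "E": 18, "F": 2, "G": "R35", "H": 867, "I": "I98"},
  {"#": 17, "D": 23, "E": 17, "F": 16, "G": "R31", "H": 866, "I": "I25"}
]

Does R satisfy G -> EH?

Yes

G=R59: row 1 → {E,H} = (10, 861) ✓
G=R75: rows 2, 14 → {E,H} = (12, 865), (12, 865) ✓
G=R17: rows 3, 8 → {E,H} = (10, 866), (10, 866) ✓
G=R39: row 4 → {E,H} = (12, 865) ✓
G=R24: rows 5, 11 → {E,H} = (1, 854), (1, 854) ✓
G=R34: row 6 → {E,H} = (11, 849) ✓
G=R41: row 7 → {E,H} = (19, 853) ✓
G=R38: row 9 → {E,H} = (7, 850) ✓
G=R70: row 10 → {E,H} = (2, 869) ✓
G=R43: row 12 → {E,H} = (4, 856) ✓
G=R48: row 13 → {E,H} = (3, 862) ✓
G=R29: row 15 → {E,H} = (15, 857) ✓
G=R35: row 16 → {E,H} = (18, 867) ✓
G=R31: row 17 → {E,H} = (17, 866) ✓
Every G value is associated with a single EH value, so G -> EH holds.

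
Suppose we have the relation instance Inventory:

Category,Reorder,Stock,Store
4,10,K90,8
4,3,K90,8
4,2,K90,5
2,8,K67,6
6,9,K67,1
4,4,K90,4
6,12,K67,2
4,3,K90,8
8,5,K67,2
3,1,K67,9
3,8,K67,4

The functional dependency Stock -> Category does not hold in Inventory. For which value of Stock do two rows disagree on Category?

Stock=K90: 5 rows → Category = 4, 4, 4, 4, 4 ✓
Stock=K67: 6 rows → Category takes values {2, 6, 8, 3} — violation
The only Stock value with inconsistent Category is Stock=K67.

K67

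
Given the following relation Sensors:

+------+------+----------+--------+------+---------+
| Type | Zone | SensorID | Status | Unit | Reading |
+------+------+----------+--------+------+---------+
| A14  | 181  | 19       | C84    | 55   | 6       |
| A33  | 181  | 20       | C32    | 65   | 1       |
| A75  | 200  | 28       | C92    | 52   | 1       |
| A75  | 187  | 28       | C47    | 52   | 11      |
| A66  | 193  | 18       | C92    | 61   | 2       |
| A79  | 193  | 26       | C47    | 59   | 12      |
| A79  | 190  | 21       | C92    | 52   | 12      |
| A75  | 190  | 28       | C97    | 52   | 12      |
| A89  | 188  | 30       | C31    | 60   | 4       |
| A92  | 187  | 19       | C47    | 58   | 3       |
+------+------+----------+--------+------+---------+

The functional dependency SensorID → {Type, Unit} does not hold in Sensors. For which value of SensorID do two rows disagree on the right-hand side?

19

SensorID=19: 2 rows → {Type,Unit} takes values {(A14, 55), (A92, 58)} — violation
SensorID=20: 1 row → {Type,Unit} = (A33, 65) ✓
SensorID=28: 3 rows → {Type,Unit} = (A75, 52), (A75, 52), (A75, 52) ✓
SensorID=18: 1 row → {Type,Unit} = (A66, 61) ✓
SensorID=26: 1 row → {Type,Unit} = (A79, 59) ✓
SensorID=21: 1 row → {Type,Unit} = (A79, 52) ✓
SensorID=30: 1 row → {Type,Unit} = (A89, 60) ✓
The only SensorID value with inconsistent RHS is SensorID=19.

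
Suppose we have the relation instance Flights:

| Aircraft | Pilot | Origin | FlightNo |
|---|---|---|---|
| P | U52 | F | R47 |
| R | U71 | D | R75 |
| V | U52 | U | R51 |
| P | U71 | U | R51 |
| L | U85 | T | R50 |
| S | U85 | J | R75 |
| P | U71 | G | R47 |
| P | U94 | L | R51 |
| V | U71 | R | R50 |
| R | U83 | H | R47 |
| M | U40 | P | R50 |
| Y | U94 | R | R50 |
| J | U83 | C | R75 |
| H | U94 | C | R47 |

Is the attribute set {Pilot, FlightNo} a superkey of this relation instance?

Yes

All 14 rows have distinct {Pilot, FlightNo} values, so {Pilot, FlightNo} → (all attributes) holds and {Pilot, FlightNo} is a superkey.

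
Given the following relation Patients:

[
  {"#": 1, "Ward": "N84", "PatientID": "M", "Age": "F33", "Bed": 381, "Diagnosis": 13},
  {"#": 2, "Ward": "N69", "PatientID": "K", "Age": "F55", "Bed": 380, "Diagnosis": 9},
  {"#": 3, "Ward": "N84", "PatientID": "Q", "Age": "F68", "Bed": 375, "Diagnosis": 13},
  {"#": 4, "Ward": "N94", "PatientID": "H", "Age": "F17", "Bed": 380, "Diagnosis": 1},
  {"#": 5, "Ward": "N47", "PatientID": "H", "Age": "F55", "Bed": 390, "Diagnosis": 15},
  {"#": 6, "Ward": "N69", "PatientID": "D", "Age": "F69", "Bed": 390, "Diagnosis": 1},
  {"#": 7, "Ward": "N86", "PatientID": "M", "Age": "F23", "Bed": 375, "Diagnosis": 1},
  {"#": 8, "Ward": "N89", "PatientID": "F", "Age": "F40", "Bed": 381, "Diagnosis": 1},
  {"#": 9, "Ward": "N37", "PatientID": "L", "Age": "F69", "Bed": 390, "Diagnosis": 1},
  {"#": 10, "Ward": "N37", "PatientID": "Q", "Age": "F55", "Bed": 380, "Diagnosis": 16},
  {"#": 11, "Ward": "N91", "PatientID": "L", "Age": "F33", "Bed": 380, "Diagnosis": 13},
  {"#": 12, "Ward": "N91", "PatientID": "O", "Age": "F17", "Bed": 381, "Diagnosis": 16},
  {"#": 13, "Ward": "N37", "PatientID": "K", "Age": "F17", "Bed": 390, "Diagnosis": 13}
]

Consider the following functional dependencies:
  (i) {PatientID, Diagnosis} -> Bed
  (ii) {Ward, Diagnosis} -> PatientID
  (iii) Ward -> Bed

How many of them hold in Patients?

(i) {PatientID, Diagnosis} -> Bed: every LHS value maps to a single RHS value — holds.
(ii) {Ward, Diagnosis} -> PatientID: (Ward=N84, Diagnosis=13): rows 1, 3 → PatientID takes values {M, Q} — violation — fails.
(iii) Ward -> Bed: Ward=N84: rows 1, 3 → Bed takes values {381, 375} — violation; Ward=N69: rows 2, 6 → Bed takes values {380, 390} — violation; Ward=N37: rows 9, 10, 13 → Bed takes values {390, 380} — violation; Ward=N91: rows 11, 12 → Bed takes values {380, 381} — violation — fails.
1 of the 3 dependencies holds.

1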